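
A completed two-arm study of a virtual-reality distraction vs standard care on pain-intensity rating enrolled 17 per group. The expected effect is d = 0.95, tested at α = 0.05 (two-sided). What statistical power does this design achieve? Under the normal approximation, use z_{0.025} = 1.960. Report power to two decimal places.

For two equal groups, power = Φ(d·√(n/2) − z_{α/2}).
d·√(n/2) = 0.95 × √(17/2) = 0.95 × 2.915 = 2.770.
z_β = 2.770 − 1.960 = 0.810.
Power = Φ(0.810) = 0.791.

power ≈ 0.79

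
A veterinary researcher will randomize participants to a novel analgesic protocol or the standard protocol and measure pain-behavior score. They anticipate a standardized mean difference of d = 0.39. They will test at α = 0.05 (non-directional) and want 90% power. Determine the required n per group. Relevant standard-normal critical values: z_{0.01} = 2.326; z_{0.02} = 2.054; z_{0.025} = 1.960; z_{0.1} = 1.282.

n = 139 per group

For two independent groups with equal n: n = 2·((z_{α/2} + z_β) / d)².
z_{α/2} + z_β = 1.960 + 1.282 = 3.242.
n = 2 × (3.242 / 0.39)² = 2 × 8.313² = 2 × 69.10 = 138.2.
Round up to the next whole participant.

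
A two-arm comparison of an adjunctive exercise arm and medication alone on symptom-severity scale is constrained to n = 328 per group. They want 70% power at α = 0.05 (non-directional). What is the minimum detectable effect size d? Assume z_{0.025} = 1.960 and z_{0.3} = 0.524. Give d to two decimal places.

d_min ≈ 0.19

For two independent groups of n = 328 each: d_min = (z_{α/2} + z_β)·√(2/n).
z-sum = 1.960 + 0.524 = 2.484.
d_min = 2.484 × √(2/328) = 2.484 × 0.0781 = 0.194.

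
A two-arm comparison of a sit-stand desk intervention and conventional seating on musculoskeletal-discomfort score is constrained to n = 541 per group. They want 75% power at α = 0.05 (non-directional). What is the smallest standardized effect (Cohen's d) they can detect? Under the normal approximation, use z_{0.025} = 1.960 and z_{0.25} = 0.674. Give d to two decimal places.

For two independent groups of n = 541 each: d_min = (z_{α/2} + z_β)·√(2/n).
z-sum = 1.960 + 0.674 = 2.634.
d_min = 2.634 × √(2/541) = 2.634 × 0.0608 = 0.160.

d_min ≈ 0.16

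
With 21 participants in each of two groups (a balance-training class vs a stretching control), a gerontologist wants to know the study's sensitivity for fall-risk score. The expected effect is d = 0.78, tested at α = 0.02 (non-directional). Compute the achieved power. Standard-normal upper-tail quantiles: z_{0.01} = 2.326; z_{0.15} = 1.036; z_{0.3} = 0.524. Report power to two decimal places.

For two equal groups, power = Φ(d·√(n/2) − z_{α/2}).
d·√(n/2) = 0.78 × √(21/2) = 0.78 × 3.240 = 2.527.
z_β = 2.527 − 2.326 = 0.201.
Power = Φ(0.201) = 0.580.

power ≈ 0.58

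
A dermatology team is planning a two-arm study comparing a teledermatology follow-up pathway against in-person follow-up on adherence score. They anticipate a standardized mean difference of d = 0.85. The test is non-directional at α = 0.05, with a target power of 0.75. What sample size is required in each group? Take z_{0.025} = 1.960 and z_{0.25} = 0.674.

For two independent groups with equal n: n = 2·((z_{α/2} + z_β) / d)².
z_{α/2} + z_β = 1.960 + 0.674 = 2.634.
n = 2 × (2.634 / 0.85)² = 2 × 3.099² = 2 × 9.60 = 19.2.
Round up to the next whole participant.

n = 20 per group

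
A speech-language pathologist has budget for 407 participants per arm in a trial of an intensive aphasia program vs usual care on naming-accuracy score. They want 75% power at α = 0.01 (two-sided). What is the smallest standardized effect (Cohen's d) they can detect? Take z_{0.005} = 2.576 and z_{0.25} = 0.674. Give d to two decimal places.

For two independent groups of n = 407 each: d_min = (z_{α/2} + z_β)·√(2/n).
z-sum = 2.576 + 0.674 = 3.250.
d_min = 3.250 × √(2/407) = 3.250 × 0.0701 = 0.228.

d_min ≈ 0.23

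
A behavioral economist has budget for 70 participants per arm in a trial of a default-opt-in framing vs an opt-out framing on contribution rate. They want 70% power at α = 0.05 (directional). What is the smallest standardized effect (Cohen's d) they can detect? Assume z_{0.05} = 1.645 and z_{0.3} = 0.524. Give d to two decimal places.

For two independent groups of n = 70 each: d_min = (z_{α} + z_β)·√(2/n).
z-sum = 1.645 + 0.524 = 2.169.
d_min = 2.169 × √(2/70) = 2.169 × 0.1690 = 0.367.

d_min ≈ 0.37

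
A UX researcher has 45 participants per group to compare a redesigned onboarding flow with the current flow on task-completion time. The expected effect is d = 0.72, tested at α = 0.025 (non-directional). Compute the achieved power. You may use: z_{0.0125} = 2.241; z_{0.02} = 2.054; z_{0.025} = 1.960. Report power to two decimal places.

power ≈ 0.88

For two equal groups, power = Φ(d·√(n/2) − z_{α/2}).
d·√(n/2) = 0.72 × √(45/2) = 0.72 × 4.743 = 3.415.
z_β = 3.415 − 2.241 = 1.174.
Power = Φ(1.174) = 0.880.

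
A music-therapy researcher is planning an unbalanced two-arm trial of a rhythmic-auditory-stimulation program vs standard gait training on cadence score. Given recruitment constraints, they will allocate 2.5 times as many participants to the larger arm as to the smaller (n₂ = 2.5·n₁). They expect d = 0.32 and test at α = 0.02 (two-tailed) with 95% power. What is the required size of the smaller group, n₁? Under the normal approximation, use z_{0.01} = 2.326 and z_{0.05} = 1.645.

With allocation ratio k = n₂/n₁ = 2.5, Var(x̄₁−x̄₂) = σ²(1/n₁ + 1/(k·n₁)) = σ²·(k+1)/(k·n₁).
So n₁ = (1 + 1/k)·((z_{α/2} + z_β)/d)² = 1.400 × (3.971/0.32)².
n₁ = 1.400 × 153.99 = 215.6.
Round up: n₁ = 216, giving n₂ = 2.5 × 216 = 540.

n₁ = 216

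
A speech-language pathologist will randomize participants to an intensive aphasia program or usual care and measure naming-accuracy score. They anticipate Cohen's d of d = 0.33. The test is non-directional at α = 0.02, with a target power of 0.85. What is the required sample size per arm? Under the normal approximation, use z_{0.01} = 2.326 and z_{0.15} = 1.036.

n = 208 per group

For two independent groups with equal n: n = 2·((z_{α/2} + z_β) / d)².
z_{α/2} + z_β = 2.326 + 1.036 = 3.362.
n = 2 × (3.362 / 0.33)² = 2 × 10.188² = 2 × 103.79 = 207.6.
Round up to the next whole participant.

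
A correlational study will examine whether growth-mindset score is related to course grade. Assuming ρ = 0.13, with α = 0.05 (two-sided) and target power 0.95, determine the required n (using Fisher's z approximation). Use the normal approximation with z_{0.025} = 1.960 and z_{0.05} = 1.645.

Fisher's z: C = ½·ln((1+r)/(1−r)) = ½·ln(1.2989) = 0.1307.
n = ((z_{α/2} + z_β)/C)² + 3.
(1.960 + 1.645) / 0.1307 = 3.605 / 0.1307 = 27.582.
n = 27.582² + 3 = 760.78 + 3 = 763.8.
Round up.

n = 764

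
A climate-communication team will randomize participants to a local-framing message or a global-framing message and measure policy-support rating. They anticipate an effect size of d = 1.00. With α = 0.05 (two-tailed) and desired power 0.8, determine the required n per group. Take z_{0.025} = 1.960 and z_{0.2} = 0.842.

For two independent groups with equal n: n = 2·((z_{α/2} + z_β) / d)².
z_{α/2} + z_β = 1.960 + 0.842 = 2.802.
n = 2 × (2.802 / 1.00)² = 2 × 2.802² = 2 × 7.85 = 15.7.
Round up to the next whole participant.

n = 16 per group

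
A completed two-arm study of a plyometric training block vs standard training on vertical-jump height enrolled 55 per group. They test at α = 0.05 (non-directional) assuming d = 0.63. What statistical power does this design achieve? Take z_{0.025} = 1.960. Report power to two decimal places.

For two equal groups, power = Φ(d·√(n/2) − z_{α/2}).
d·√(n/2) = 0.63 × √(55/2) = 0.63 × 5.244 = 3.304.
z_β = 3.304 − 1.960 = 1.344.
Power = Φ(1.344) = 0.910.

power ≈ 0.91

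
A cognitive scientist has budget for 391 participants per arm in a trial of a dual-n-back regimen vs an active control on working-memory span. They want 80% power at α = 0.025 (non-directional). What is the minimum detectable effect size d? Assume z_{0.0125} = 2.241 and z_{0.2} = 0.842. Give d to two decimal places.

d_min ≈ 0.22

For two independent groups of n = 391 each: d_min = (z_{α/2} + z_β)·√(2/n).
z-sum = 2.241 + 0.842 = 3.083.
d_min = 3.083 × √(2/391) = 3.083 × 0.0715 = 0.220.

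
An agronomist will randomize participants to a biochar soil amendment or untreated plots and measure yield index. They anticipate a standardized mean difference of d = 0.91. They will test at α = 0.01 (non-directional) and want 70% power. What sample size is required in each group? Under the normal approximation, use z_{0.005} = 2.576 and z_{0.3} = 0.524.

For two independent groups with equal n: n = 2·((z_{α/2} + z_β) / d)².
z_{α/2} + z_β = 2.576 + 0.524 = 3.100.
n = 2 × (3.100 / 0.91)² = 2 × 3.407² = 2 × 11.60 = 23.2.
Round up to the next whole participant.

n = 24 per group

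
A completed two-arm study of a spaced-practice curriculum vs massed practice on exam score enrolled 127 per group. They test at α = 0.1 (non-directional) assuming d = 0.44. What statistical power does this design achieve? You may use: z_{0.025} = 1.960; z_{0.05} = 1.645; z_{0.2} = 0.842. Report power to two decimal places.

power ≈ 0.97

For two equal groups, power = Φ(d·√(n/2) − z_{α/2}).
d·√(n/2) = 0.44 × √(127/2) = 0.44 × 7.969 = 3.506.
z_β = 3.506 − 1.645 = 1.861.
Power = Φ(1.861) = 0.969.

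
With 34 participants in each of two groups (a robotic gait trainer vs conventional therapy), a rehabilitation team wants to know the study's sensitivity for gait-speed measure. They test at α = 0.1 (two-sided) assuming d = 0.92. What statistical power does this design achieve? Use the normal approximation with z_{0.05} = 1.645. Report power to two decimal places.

power ≈ 0.98

For two equal groups, power = Φ(d·√(n/2) − z_{α/2}).
d·√(n/2) = 0.92 × √(34/2) = 0.92 × 4.123 = 3.793.
z_β = 3.793 − 1.645 = 2.148.
Power = Φ(2.148) = 0.984.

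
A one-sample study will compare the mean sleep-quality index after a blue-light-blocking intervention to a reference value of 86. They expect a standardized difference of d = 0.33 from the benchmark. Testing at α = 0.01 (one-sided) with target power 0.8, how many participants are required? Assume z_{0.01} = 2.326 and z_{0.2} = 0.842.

n = 93

For a one-sample test: n = ((z_{α} + z_β) / d)².
z_{α} + z_β = 2.326 + 0.842 = 3.168.
n = (3.168 / 0.33)² = 9.600² = 92.16.
Round up.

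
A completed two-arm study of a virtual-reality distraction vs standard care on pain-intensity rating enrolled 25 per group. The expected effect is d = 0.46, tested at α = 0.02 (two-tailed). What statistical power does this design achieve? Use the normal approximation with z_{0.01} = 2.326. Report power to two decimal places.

For two equal groups, power = Φ(d·√(n/2) − z_{α/2}).
d·√(n/2) = 0.46 × √(25/2) = 0.46 × 3.536 = 1.626.
z_β = 1.626 − 2.326 = -0.700.
Power = Φ(-0.700) = 0.242.

power ≈ 0.24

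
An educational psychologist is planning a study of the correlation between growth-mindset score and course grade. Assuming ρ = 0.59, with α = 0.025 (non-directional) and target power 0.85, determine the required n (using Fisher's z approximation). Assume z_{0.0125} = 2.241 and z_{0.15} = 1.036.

n = 27

Fisher's z: C = ½·ln((1+r)/(1−r)) = ½·ln(3.8780) = 0.6777.
n = ((z_{α/2} + z_β)/C)² + 3.
(2.241 + 1.036) / 0.6777 = 3.277 / 0.6777 = 4.835.
n = 4.835² + 3 = 23.38 + 3 = 26.4.
Round up.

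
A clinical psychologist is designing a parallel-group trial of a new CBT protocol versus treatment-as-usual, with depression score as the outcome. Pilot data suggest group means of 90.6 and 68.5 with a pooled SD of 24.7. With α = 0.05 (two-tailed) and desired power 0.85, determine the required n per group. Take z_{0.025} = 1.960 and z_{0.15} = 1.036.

n = 23 per group

Cohen's d = |M₁ − M₂| / SD_pooled = |90.6 − 68.5| / 24.7 = 22.1 / 24.7 = 0.895.
For two independent groups with equal n: n = 2·((z_{α/2} + z_β) / d)².
z_{α/2} + z_β = 1.960 + 1.036 = 2.996.
n = 2 × (2.996 / 0.895)² = 2 × 3.347² = 2 × 11.21 = 22.4.
Round up to the next whole participant.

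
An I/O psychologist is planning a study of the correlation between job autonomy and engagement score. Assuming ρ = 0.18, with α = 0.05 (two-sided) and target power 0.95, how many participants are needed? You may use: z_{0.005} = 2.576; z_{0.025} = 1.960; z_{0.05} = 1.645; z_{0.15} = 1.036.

n = 396

Fisher's z: C = ½·ln((1+r)/(1−r)) = ½·ln(1.4390) = 0.1820.
n = ((z_{α/2} + z_β)/C)² + 3.
(1.960 + 1.645) / 0.1820 = 3.605 / 0.1820 = 19.808.
n = 19.808² + 3 = 392.34 + 3 = 395.3.
Round up.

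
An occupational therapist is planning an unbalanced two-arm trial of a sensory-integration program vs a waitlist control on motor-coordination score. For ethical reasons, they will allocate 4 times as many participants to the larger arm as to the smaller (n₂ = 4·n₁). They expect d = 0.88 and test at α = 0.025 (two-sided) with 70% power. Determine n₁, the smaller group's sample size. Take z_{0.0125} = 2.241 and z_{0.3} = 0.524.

n₁ = 13

With allocation ratio k = n₂/n₁ = 4, Var(x̄₁−x̄₂) = σ²(1/n₁ + 1/(k·n₁)) = σ²·(k+1)/(k·n₁).
So n₁ = (1 + 1/k)·((z_{α/2} + z_β)/d)² = 1.250 × (2.765/0.88)².
n₁ = 1.250 × 9.87 = 12.3.
Round up: n₁ = 13, giving n₂ = 4 × 13 = 52.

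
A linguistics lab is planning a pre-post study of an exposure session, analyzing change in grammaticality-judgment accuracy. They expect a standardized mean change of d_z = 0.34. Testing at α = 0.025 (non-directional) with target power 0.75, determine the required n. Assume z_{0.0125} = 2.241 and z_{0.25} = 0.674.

For a paired (one-sample on differences) test: n = ((z_{α/2} + z_β) / d)².
z_{α/2} + z_β = 2.241 + 0.674 = 2.915.
n = (2.915 / 0.34)² = 8.574² = 73.51.
Round up.

n = 74 pairs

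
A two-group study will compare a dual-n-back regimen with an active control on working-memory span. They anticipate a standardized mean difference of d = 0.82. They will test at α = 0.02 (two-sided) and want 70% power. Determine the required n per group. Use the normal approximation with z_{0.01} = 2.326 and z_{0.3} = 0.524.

n = 25 per group

For two independent groups with equal n: n = 2·((z_{α/2} + z_β) / d)².
z_{α/2} + z_β = 2.326 + 0.524 = 2.850.
n = 2 × (2.850 / 0.82)² = 2 × 3.476² = 2 × 12.08 = 24.2.
Round up to the next whole participant.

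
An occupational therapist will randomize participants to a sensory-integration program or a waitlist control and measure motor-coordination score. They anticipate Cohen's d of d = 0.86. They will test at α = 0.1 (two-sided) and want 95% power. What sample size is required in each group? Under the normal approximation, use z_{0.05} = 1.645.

For two independent groups with equal n: n = 2·((z_{α/2} + z_β) / d)².
z_{α/2} + z_β = 1.645 + 1.645 = 3.290.
n = 2 × (3.290 / 0.86)² = 2 × 3.826² = 2 × 14.64 = 29.3.
Round up to the next whole participant.

n = 30 per group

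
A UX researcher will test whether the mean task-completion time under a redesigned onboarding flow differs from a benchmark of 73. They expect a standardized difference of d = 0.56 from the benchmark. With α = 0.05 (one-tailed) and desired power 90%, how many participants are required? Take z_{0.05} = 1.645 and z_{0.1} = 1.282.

For a one-sample test: n = ((z_{α} + z_β) / d)².
z_{α} + z_β = 1.645 + 1.282 = 2.927.
n = (2.927 / 0.56)² = 5.227² = 27.32.
Round up.

n = 28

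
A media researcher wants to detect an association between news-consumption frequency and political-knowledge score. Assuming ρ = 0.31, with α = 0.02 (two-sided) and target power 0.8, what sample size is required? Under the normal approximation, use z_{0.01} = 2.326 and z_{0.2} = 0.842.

n = 101

Fisher's z: C = ½·ln((1+r)/(1−r)) = ½·ln(1.8986) = 0.3205.
n = ((z_{α/2} + z_β)/C)² + 3.
(2.326 + 0.842) / 0.3205 = 3.168 / 0.3205 = 9.885.
n = 9.885² + 3 = 97.70 + 3 = 100.7.
Round up.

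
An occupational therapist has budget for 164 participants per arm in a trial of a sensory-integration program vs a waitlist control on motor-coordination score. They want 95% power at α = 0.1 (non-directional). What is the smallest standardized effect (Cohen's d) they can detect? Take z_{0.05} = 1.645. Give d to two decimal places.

d_min ≈ 0.36

For two independent groups of n = 164 each: d_min = (z_{α/2} + z_β)·√(2/n).
z-sum = 1.645 + 1.645 = 3.290.
d_min = 3.290 × √(2/164) = 3.290 × 0.1104 = 0.363.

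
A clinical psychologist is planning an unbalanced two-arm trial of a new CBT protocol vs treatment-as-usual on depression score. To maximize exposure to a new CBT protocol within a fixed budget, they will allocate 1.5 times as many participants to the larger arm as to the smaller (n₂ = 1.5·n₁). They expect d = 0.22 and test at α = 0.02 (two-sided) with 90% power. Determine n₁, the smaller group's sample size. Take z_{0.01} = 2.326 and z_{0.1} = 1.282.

n₁ = 449

With allocation ratio k = n₂/n₁ = 1.5, Var(x̄₁−x̄₂) = σ²(1/n₁ + 1/(k·n₁)) = σ²·(k+1)/(k·n₁).
So n₁ = (1 + 1/k)·((z_{α/2} + z_β)/d)² = 1.667 × (3.608/0.22)².
n₁ = 1.667 × 268.96 = 448.3.
Round up: n₁ = 449, giving n₂ = ⌈1.5 × 449⌉ = ⌈673.5⌉ = 674.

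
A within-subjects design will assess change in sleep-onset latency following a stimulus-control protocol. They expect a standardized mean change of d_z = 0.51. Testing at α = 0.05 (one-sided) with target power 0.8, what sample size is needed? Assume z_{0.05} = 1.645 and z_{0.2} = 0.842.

For a paired (one-sample on differences) test: n = ((z_{α} + z_β) / d)².
z_{α} + z_β = 1.645 + 0.842 = 2.487.
n = (2.487 / 0.51)² = 4.876² = 23.78.
Round up.

n = 24 pairs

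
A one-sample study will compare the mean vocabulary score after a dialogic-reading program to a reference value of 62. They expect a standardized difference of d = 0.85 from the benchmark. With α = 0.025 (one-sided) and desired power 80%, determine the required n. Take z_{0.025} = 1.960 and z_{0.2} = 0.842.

For a one-sample test: n = ((z_{α} + z_β) / d)².
z_{α} + z_β = 1.960 + 0.842 = 2.802.
n = (2.802 / 0.85)² = 3.296² = 10.87.
Round up.

n = 11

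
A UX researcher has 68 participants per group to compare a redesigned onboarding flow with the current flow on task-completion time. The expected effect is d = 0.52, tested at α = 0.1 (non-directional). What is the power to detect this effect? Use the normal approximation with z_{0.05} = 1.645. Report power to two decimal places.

For two equal groups, power = Φ(d·√(n/2) − z_{α/2}).
d·√(n/2) = 0.52 × √(68/2) = 0.52 × 5.831 = 3.032.
z_β = 3.032 − 1.645 = 1.387.
Power = Φ(1.387) = 0.917.

power ≈ 0.92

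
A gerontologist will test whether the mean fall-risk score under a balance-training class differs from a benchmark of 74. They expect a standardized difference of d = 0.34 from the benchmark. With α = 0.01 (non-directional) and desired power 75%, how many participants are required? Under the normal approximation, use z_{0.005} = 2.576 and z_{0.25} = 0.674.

n = 92

For a one-sample test: n = ((z_{α/2} + z_β) / d)².
z_{α/2} + z_β = 2.576 + 0.674 = 3.250.
n = (3.250 / 0.34)² = 9.559² = 91.37.
Round up.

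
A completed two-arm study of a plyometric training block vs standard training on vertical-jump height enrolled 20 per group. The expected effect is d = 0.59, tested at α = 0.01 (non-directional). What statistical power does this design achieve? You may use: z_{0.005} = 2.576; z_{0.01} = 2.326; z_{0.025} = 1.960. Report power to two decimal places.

power ≈ 0.24

For two equal groups, power = Φ(d·√(n/2) − z_{α/2}).
d·√(n/2) = 0.59 × √(20/2) = 0.59 × 3.162 = 1.866.
z_β = 1.866 − 2.576 = -0.710.
Power = Φ(-0.710) = 0.239.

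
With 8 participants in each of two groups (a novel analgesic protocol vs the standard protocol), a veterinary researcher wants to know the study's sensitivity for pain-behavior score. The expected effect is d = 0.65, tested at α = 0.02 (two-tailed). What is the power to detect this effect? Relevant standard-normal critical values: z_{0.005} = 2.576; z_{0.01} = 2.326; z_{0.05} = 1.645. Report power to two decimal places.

For two equal groups, power = Φ(d·√(n/2) − z_{α/2}).
d·√(n/2) = 0.65 × √(8/2) = 0.65 × 2.000 = 1.300.
z_β = 1.300 − 2.326 = -1.026.
Power = Φ(-1.026) = 0.152.

power ≈ 0.15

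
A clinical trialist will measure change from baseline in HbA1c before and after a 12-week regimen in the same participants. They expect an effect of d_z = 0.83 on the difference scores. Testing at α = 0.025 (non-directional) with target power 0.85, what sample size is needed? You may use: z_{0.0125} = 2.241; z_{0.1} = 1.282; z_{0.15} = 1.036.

For a paired (one-sample on differences) test: n = ((z_{α/2} + z_β) / d)².
z_{α/2} + z_β = 2.241 + 1.036 = 3.277.
n = (3.277 / 0.83)² = 3.948² = 15.59.
Round up.

n = 16 pairs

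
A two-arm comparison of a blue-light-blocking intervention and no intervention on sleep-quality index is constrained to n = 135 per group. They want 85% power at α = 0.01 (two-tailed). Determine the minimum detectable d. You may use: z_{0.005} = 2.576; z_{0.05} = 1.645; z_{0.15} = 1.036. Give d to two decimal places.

For two independent groups of n = 135 each: d_min = (z_{α/2} + z_β)·√(2/n).
z-sum = 2.576 + 1.036 = 3.612.
d_min = 3.612 × √(2/135) = 3.612 × 0.1217 = 0.440.

d_min ≈ 0.44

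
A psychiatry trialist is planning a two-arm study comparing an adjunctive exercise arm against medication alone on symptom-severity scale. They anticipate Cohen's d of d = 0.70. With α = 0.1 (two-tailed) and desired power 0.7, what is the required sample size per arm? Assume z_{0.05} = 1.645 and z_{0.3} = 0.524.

n = 20 per group

For two independent groups with equal n: n = 2·((z_{α/2} + z_β) / d)².
z_{α/2} + z_β = 1.645 + 0.524 = 2.169.
n = 2 × (2.169 / 0.70)² = 2 × 3.099² = 2 × 9.60 = 19.2.
Round up to the next whole participant.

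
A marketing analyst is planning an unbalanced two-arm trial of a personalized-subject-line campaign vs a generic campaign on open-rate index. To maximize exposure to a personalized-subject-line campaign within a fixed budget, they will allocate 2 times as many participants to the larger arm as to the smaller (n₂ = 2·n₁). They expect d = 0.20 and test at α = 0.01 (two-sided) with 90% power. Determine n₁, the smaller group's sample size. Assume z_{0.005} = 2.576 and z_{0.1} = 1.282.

With allocation ratio k = n₂/n₁ = 2, Var(x̄₁−x̄₂) = σ²(1/n₁ + 1/(k·n₁)) = σ²·(k+1)/(k·n₁).
So n₁ = (1 + 1/k)·((z_{α/2} + z_β)/d)² = 1.500 × (3.858/0.20)².
n₁ = 1.500 × 372.10 = 558.2.
Round up: n₁ = 559, giving n₂ = 2 × 559 = 1118.

n₁ = 559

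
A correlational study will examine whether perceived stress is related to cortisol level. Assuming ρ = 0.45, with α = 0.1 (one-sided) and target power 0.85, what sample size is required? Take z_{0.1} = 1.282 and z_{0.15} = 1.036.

n = 26

Fisher's z: C = ½·ln((1+r)/(1−r)) = ½·ln(2.6364) = 0.4847.
n = ((z_{α} + z_β)/C)² + 3.
(1.282 + 1.036) / 0.4847 = 2.318 / 0.4847 = 4.782.
n = 4.782² + 3 = 22.87 + 3 = 25.9.
Round up.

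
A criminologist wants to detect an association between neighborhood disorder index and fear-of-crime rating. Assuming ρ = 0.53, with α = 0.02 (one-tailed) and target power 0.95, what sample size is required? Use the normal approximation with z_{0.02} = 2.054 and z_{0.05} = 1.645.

n = 43

Fisher's z: C = ½·ln((1+r)/(1−r)) = ½·ln(3.2553) = 0.5901.
n = ((z_{α} + z_β)/C)² + 3.
(2.054 + 1.645) / 0.5901 = 3.699 / 0.5901 = 6.268.
n = 6.268² + 3 = 39.29 + 3 = 42.3.
Round up.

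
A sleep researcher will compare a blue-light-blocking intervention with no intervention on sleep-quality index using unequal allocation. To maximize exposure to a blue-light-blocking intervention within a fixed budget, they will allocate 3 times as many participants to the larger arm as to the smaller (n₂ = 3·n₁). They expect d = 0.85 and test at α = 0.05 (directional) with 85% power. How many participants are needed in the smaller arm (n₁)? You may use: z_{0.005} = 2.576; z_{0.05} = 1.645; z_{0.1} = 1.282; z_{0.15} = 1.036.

n₁ = 14

With allocation ratio k = n₂/n₁ = 3, Var(x̄₁−x̄₂) = σ²(1/n₁ + 1/(k·n₁)) = σ²·(k+1)/(k·n₁).
So n₁ = (1 + 1/k)·((z_{α} + z_β)/d)² = 1.333 × (2.681/0.85)².
n₁ = 1.333 × 9.95 = 13.3.
Round up: n₁ = 14, giving n₂ = 3 × 14 = 42.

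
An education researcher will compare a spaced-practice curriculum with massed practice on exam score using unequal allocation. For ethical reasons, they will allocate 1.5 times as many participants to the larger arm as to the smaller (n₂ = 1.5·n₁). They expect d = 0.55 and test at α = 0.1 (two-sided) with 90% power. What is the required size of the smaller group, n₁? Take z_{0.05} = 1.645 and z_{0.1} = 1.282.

With allocation ratio k = n₂/n₁ = 1.5, Var(x̄₁−x̄₂) = σ²(1/n₁ + 1/(k·n₁)) = σ²·(k+1)/(k·n₁).
So n₁ = (1 + 1/k)·((z_{α/2} + z_β)/d)² = 1.667 × (2.927/0.55)².
n₁ = 1.667 × 28.32 = 47.2.
Round up: n₁ = 48, giving n₂ = 1.5 × 48 = 72.

n₁ = 48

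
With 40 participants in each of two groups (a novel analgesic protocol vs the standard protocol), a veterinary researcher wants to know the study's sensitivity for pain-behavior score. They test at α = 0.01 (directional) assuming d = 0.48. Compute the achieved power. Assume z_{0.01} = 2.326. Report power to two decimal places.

power ≈ 0.43

For two equal groups, power = Φ(d·√(n/2) − z_{α}).
d·√(n/2) = 0.48 × √(40/2) = 0.48 × 4.472 = 2.147.
z_β = 2.147 − 2.326 = -0.179.
Power = Φ(-0.179) = 0.429.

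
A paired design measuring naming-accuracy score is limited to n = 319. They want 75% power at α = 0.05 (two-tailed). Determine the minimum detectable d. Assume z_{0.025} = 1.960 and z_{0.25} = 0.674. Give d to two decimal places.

For a single sample (or paired design) of n = 319: d_min = (z_{α/2} + z_β)/√n.
z-sum = 1.960 + 0.674 = 2.634.
d_min = 2.634 / √319 = 2.634 / 17.861 = 0.147.

d_min ≈ 0.15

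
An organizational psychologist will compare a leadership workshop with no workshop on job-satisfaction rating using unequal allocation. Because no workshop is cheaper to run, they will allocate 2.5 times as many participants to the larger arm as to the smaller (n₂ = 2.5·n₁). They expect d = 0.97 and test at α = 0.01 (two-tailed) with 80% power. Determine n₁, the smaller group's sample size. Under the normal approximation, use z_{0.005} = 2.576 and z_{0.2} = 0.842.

With allocation ratio k = n₂/n₁ = 2.5, Var(x̄₁−x̄₂) = σ²(1/n₁ + 1/(k·n₁)) = σ²·(k+1)/(k·n₁).
So n₁ = (1 + 1/k)·((z_{α/2} + z_β)/d)² = 1.400 × (3.418/0.97)².
n₁ = 1.400 × 12.42 = 17.4.
Round up: n₁ = 18, giving n₂ = 2.5 × 18 = 45.

n₁ = 18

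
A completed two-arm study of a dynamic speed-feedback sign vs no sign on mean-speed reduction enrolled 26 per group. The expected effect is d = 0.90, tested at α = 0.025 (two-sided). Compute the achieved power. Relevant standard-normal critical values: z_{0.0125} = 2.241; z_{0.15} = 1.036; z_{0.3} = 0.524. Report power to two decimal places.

For two equal groups, power = Φ(d·√(n/2) − z_{α/2}).
d·√(n/2) = 0.90 × √(26/2) = 0.90 × 3.606 = 3.245.
z_β = 3.245 − 2.241 = 1.004.
Power = Φ(1.004) = 0.842.

power ≈ 0.84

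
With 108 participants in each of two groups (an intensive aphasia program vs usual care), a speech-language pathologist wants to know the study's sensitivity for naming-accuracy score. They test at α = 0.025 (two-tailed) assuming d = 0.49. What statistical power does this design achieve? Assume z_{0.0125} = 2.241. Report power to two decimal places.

For two equal groups, power = Φ(d·√(n/2) − z_{α/2}).
d·√(n/2) = 0.49 × √(108/2) = 0.49 × 7.348 = 3.601.
z_β = 3.601 − 2.241 = 1.360.
Power = Φ(1.360) = 0.913.

power ≈ 0.91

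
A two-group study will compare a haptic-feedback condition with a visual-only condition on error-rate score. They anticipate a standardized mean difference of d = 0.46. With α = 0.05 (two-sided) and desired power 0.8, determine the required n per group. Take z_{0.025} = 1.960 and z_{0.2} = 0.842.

n = 75 per group

For two independent groups with equal n: n = 2·((z_{α/2} + z_β) / d)².
z_{α/2} + z_β = 1.960 + 0.842 = 2.802.
n = 2 × (2.802 / 0.46)² = 2 × 6.091² = 2 × 37.10 = 74.2.
Round up to the next whole participant.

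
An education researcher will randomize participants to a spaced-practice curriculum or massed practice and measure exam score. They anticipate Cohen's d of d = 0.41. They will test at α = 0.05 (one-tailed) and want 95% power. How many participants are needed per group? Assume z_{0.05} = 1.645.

For two independent groups with equal n: n = 2·((z_{α} + z_β) / d)².
z_{α} + z_β = 1.645 + 1.645 = 3.290.
n = 2 × (3.290 / 0.41)² = 2 × 8.024² = 2 × 64.39 = 128.8.
Round up to the next whole participant.

n = 129 per group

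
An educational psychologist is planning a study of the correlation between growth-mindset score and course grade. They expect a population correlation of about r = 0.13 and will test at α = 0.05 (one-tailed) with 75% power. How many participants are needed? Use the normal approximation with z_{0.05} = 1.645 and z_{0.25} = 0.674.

Fisher's z: C = ½·ln((1+r)/(1−r)) = ½·ln(1.2989) = 0.1307.
n = ((z_{α} + z_β)/C)² + 3.
(1.645 + 0.674) / 0.1307 = 2.319 / 0.1307 = 17.743.
n = 17.743² + 3 = 314.81 + 3 = 317.8.
Round up.

n = 318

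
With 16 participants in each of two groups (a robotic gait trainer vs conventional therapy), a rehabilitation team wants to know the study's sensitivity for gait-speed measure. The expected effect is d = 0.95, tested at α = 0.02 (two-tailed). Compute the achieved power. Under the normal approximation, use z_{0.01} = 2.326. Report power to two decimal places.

For two equal groups, power = Φ(d·√(n/2) − z_{α/2}).
d·√(n/2) = 0.95 × √(16/2) = 0.95 × 2.828 = 2.687.
z_β = 2.687 − 2.326 = 0.361.
Power = Φ(0.361) = 0.641.

power ≈ 0.64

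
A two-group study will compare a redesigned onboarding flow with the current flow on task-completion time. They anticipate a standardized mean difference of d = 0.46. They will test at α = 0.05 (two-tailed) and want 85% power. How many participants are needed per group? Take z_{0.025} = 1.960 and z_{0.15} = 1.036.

n = 85 per group

For two independent groups with equal n: n = 2·((z_{α/2} + z_β) / d)².
z_{α/2} + z_β = 1.960 + 1.036 = 2.996.
n = 2 × (2.996 / 0.46)² = 2 × 6.513² = 2 × 42.42 = 84.8.
Round up to the next whole participant.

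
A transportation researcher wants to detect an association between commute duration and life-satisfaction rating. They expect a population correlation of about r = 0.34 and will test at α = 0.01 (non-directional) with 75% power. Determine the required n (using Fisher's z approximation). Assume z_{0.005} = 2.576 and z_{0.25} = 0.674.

n = 88

Fisher's z: C = ½·ln((1+r)/(1−r)) = ½·ln(2.0303) = 0.3541.
n = ((z_{α/2} + z_β)/C)² + 3.
(2.576 + 0.674) / 0.3541 = 3.250 / 0.3541 = 9.178.
n = 9.178² + 3 = 84.24 + 3 = 87.2.
Round up.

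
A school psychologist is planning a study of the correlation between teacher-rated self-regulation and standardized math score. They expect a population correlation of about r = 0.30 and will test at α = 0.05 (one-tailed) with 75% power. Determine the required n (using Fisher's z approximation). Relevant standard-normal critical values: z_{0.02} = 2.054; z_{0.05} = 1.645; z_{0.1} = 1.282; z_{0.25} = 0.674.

n = 60

Fisher's z: C = ½·ln((1+r)/(1−r)) = ½·ln(1.8571) = 0.3095.
n = ((z_{α} + z_β)/C)² + 3.
(1.645 + 0.674) / 0.3095 = 2.319 / 0.3095 = 7.493.
n = 7.493² + 3 = 56.14 + 3 = 59.1.
Round up.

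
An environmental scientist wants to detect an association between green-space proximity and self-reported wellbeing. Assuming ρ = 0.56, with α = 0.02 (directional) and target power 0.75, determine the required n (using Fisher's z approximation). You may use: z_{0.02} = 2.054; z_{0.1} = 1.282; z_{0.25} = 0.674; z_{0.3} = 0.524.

n = 22

Fisher's z: C = ½·ln((1+r)/(1−r)) = ½·ln(3.5455) = 0.6328.
n = ((z_{α} + z_β)/C)² + 3.
(2.054 + 0.674) / 0.6328 = 2.728 / 0.6328 = 4.311.
n = 4.311² + 3 = 18.58 + 3 = 21.6.
Round up.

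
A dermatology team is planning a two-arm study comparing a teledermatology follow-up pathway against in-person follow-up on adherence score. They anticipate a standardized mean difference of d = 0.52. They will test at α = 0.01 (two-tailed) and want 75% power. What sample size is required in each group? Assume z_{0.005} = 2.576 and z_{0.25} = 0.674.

For two independent groups with equal n: n = 2·((z_{α/2} + z_β) / d)².
z_{α/2} + z_β = 2.576 + 0.674 = 3.250.
n = 2 × (3.250 / 0.52)² = 2 × 6.250² = 2 × 39.06 = 78.1.
Round up to the next whole participant.

n = 79 per group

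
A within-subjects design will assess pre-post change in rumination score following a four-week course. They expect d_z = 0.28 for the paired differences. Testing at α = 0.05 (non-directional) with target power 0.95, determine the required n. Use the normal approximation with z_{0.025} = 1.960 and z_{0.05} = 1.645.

n = 166 pairs

For a paired (one-sample on differences) test: n = ((z_{α/2} + z_β) / d)².
z_{α/2} + z_β = 1.960 + 1.645 = 3.605.
n = (3.605 / 0.28)² = 12.875² = 165.77.
Round up.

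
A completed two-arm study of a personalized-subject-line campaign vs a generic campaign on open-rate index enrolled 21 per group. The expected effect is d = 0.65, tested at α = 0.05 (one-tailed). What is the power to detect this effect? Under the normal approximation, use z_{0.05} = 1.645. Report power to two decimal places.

power ≈ 0.68

For two equal groups, power = Φ(d·√(n/2) − z_{α}).
d·√(n/2) = 0.65 × √(21/2) = 0.65 × 3.240 = 2.106.
z_β = 2.106 − 1.645 = 0.461.
Power = Φ(0.461) = 0.678.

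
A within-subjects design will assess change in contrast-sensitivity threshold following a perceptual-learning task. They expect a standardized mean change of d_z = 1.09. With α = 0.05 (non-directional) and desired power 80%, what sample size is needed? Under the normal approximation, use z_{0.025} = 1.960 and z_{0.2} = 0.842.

For a paired (one-sample on differences) test: n = ((z_{α/2} + z_β) / d)².
z_{α/2} + z_β = 1.960 + 0.842 = 2.802.
n = (2.802 / 1.09)² = 2.571² = 6.61.
Round up.

n = 7 pairs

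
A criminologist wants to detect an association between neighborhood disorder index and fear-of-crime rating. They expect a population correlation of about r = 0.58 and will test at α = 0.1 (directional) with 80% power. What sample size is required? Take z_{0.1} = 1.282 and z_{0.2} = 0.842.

n = 14

Fisher's z: C = ½·ln((1+r)/(1−r)) = ½·ln(3.7619) = 0.6625.
n = ((z_{α} + z_β)/C)² + 3.
(1.282 + 0.842) / 0.6625 = 2.124 / 0.6625 = 3.206.
n = 3.206² + 3 = 10.28 + 3 = 13.3.
Round up.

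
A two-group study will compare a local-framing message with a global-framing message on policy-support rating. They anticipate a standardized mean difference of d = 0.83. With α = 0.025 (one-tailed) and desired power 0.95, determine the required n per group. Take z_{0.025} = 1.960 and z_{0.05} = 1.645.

For two independent groups with equal n: n = 2·((z_{α} + z_β) / d)².
z_{α} + z_β = 1.960 + 1.645 = 3.605.
n = 2 × (3.605 / 0.83)² = 2 × 4.343² = 2 × 18.86 = 37.7.
Round up to the next whole participant.

n = 38 per group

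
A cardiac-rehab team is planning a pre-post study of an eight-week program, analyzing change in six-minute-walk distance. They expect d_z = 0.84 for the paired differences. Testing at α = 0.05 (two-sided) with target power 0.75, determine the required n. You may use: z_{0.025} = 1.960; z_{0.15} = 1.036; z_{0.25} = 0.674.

For a paired (one-sample on differences) test: n = ((z_{α/2} + z_β) / d)².
z_{α/2} + z_β = 1.960 + 0.674 = 2.634.
n = (2.634 / 0.84)² = 3.136² = 9.83.
Round up.

n = 10 pairs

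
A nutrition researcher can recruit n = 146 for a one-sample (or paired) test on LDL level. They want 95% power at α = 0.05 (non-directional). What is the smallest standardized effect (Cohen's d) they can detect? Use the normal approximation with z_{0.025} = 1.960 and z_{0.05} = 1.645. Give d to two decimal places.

d_min ≈ 0.30

For a single sample (or paired design) of n = 146: d_min = (z_{α/2} + z_β)/√n.
z-sum = 1.960 + 1.645 = 3.605.
d_min = 3.605 / √146 = 3.605 / 12.083 = 0.298.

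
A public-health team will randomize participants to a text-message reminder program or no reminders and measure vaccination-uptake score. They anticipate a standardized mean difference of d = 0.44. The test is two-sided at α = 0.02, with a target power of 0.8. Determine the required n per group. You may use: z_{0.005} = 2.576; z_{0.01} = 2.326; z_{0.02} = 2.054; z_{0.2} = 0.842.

n = 104 per group

For two independent groups with equal n: n = 2·((z_{α/2} + z_β) / d)².
z_{α/2} + z_β = 2.326 + 0.842 = 3.168.
n = 2 × (3.168 / 0.44)² = 2 × 7.200² = 2 × 51.84 = 103.7.
Round up to the next whole participant.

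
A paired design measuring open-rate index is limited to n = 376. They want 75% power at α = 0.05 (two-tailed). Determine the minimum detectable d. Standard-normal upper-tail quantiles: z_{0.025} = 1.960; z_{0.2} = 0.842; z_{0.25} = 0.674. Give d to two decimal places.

d_min ≈ 0.14

For a single sample (or paired design) of n = 376: d_min = (z_{α/2} + z_β)/√n.
z-sum = 1.960 + 0.674 = 2.634.
d_min = 2.634 / √376 = 2.634 / 19.391 = 0.136.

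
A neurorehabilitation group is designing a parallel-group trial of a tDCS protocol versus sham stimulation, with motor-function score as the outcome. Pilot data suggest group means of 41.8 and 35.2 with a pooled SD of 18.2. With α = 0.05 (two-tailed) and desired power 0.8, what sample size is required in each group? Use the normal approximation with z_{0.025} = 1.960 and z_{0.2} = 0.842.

Cohen's d = |M₁ − M₂| / SD_pooled = |41.8 − 35.2| / 18.2 = 6.6 / 18.2 = 0.363.
For two independent groups with equal n: n = 2·((z_{α/2} + z_β) / d)².
z_{α/2} + z_β = 1.960 + 0.842 = 2.802.
n = 2 × (2.802 / 0.363)² = 2 × 7.719² = 2 × 59.58 = 119.2.
Round up to the next whole participant.

n = 120 per group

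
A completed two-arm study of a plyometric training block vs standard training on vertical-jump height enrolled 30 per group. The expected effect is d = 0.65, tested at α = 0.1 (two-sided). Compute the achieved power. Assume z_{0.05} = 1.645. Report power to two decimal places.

power ≈ 0.81

For two equal groups, power = Φ(d·√(n/2) − z_{α/2}).
d·√(n/2) = 0.65 × √(30/2) = 0.65 × 3.873 = 2.517.
z_β = 2.517 − 1.645 = 0.872.
Power = Φ(0.872) = 0.809.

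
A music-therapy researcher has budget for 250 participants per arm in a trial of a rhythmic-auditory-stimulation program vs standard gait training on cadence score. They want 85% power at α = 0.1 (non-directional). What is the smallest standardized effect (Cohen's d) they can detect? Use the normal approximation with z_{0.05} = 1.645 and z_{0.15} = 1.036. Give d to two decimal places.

For two independent groups of n = 250 each: d_min = (z_{α/2} + z_β)·√(2/n).
z-sum = 1.645 + 1.036 = 2.681.
d_min = 2.681 × √(2/250) = 2.681 × 0.0894 = 0.240.

d_min ≈ 0.24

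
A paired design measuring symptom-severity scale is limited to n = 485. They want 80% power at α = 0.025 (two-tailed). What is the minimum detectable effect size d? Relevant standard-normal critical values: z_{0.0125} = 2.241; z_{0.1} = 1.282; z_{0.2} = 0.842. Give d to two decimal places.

d_min ≈ 0.14

For a single sample (or paired design) of n = 485: d_min = (z_{α/2} + z_β)/√n.
z-sum = 2.241 + 0.842 = 3.083.
d_min = 3.083 / √485 = 3.083 / 22.023 = 0.140.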